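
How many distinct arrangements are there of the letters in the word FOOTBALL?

FOOTBALL has 8 letters with L appearing twice and O appearing twice.
Dividing 8! = 40320 by 2!·2! = 4 for the repeated letters gives 10080.

10080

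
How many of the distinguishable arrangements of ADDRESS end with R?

Fix R in the last position and arrange the remaining 6 letters.
Those 6 letters have D appearing twice and S appearing twice, giving (6)!/(2!·2!) = 180.

180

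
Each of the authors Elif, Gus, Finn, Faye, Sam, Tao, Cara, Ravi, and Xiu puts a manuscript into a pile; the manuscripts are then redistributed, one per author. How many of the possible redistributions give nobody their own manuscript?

Let Aᵢ be the assignments in which author i gets their own manuscript. We want the size of the complement of A₁∪…∪A_9.
By inclusion–exclusion this is Σ_{j=0}^{9} (−1)^j C(9,j)·(9−j)!.
Computing: 362880 − 362880 + 181440 − 60480 + 15120 − 3024 + 504 − 72 + 9 − 1 = 133496.

133496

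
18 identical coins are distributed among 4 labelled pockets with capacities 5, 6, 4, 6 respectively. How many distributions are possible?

Ignoring the caps, the number of non-negative solutions to x_1+…+x_4 = 18 is C(21,3) = 1330.
Subtract solutions that violate a single cap (substitute x_i' = x_i − (cap_i+1)): x_1 ≥ 6 gives C(15,3) = 455; x_2 ≥ 7 gives C(14,3) = 364; x_3 ≥ 5 gives C(16,3) = 560; x_4 ≥ 7 gives C(14,3) = 364. Together 1743.
Add back pairs where two caps are both exceeded: 56 + 120 + 56 + 84 + 35 + 84 = 435.
Subtract triples: 1 + 0 + 1 + 0 = 2.
By inclusion–exclusion the count is 1330 − 1743 + 435 − 2 = 20.

20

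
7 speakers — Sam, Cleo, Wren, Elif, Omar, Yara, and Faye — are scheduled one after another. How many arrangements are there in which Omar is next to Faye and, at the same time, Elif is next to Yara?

Treat {Omar,Faye} as one block (2 orders) and {Elif,Yara} as another (2 orders).
That leaves 5 units to arrange: 2 × 2 × 5! = 4 × 120 = 480.

480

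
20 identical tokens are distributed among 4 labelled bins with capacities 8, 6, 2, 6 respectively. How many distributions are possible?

10

By stars and bars, unrestricted non-negative solutions to x_1+…+x_4 = 20 number C(20+3,3) = 1771.
Subtract solutions that violate a single cap (substitute x_i' = x_i − (cap_i+1)): x_1 ≥ 9 gives C(14,3) = 364; x_2 ≥ 7 gives C(16,3) = 560; x_3 ≥ 3 gives C(20,3) = 1140; x_4 ≥ 7 gives C(16,3) = 560. Together 2624.
Add back pairs where two caps are both exceeded: 35 + 165 + 35 + 286 + 84 + 286 = 891.
Subtract triples: 4 + 0 + 4 + 20 = 28.
By inclusion–exclusion the count is 1771 − 2624 + 891 − 28 = 10.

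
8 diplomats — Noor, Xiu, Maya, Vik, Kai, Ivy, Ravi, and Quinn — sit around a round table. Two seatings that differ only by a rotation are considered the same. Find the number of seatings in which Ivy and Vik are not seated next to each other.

Without the restriction there are (7)! = 5040 seatings.
Those with Ivy next to Vik: fuse the pair into one unit and seat 7 units around a circle — 2·(6)! = 1440.
Subtracting, 5040 − 1440 = 3600.

3600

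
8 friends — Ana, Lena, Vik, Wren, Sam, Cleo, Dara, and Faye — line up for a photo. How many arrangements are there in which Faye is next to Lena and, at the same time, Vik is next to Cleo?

Treat {Faye,Lena} as one block (2 orders) and {Vik,Cleo} as another (2 orders).
That leaves 6 units to arrange: 2 × 2 × 6! = 4 × 720 = 2880.

2880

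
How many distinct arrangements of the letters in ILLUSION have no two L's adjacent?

Total arrangements of ILLUSION: 8!/(2!·2!) = 10080.
Arrangements with the L's together: treat LL as one letter, giving (7)!/(2!) = 2520.
Subtracting, 10080 − 2520 = 7560 arrangements keep the L's apart.

7560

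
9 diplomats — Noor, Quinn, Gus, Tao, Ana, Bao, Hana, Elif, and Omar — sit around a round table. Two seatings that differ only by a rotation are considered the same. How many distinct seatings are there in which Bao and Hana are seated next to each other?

Treat {Bao, Hana} as one unit (2 internal orders) and seat the resulting 8 units around the table: (7)! circular arrangements.
So 2 × (7)! = 2 × 5040 = 10080.

10080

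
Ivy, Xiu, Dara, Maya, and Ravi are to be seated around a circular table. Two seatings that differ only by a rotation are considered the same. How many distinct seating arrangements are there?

24

Around a circle, 5 distinct people have 5!/5 = (4)! = 24 rotationally distinct seatings.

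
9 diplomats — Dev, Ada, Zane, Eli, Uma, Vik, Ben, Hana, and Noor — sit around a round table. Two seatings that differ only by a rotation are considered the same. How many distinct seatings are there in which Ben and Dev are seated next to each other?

10080

Glue Ben and Dev into a block (2 internal orders). Seating 8 units around a circle gives (7)! arrangements.
So 2 × (7)! = 2 × 5040 = 10080.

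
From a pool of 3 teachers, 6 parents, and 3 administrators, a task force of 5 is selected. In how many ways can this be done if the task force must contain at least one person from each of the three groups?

540

Unrestricted: C(12,5) = 792 ways to pick any 5 of the 12.
Subtract selections that omit an entire group: no teachers → C(9,5) = 126; no parents → C(6,5) = 6; no administrators → C(9,5) = 126.
Add back selections omitting two groups (i.e. drawn from a single group): C(3,5) + C(6,5) + C(3,5) = 6.
By inclusion–exclusion: 792 − 258 + 6 = 540.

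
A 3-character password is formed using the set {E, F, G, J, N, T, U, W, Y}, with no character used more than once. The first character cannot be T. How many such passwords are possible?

448

The first character has 9−1 = 8 choices (anything except T).
The remaining 2 characters are filled from the other 8 symbols without repetition: 8 × 7 = 56.
Total: 8 × 56 = 448.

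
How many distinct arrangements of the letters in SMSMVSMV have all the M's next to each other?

Treat the 3 copies of M as a single block. The multiset to arrange is then {MMM, S, S, S, V, V}, 6 items in all.
That gives (6)!/(3!·2!) = 60 arrangements.

60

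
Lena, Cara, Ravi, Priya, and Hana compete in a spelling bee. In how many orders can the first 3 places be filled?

This is an ordered selection of 3 from 5: P(5,3).
That gives 5 × 4 × 3 = 60.

60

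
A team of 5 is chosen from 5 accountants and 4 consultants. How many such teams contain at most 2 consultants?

Split by how many consultants are chosen (0 through 2).
Sum: C(4,0)·C(5,5) + C(4,1)·C(5,4) + C(4,2)·C(5,3) = 1 + 20 + 60 = 81.

81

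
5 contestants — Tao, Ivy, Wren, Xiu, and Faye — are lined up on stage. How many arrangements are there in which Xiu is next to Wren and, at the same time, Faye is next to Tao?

24

Treat {Xiu,Wren} as one block (2 orders) and {Faye,Tao} as another (2 orders).
That leaves 3 units to arrange: 2 × 2 × 3! = 4 × 6 = 24.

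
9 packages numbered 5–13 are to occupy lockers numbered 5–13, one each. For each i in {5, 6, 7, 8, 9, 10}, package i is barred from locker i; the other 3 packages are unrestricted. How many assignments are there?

183822

Let Aᵢ (for 5 ≤ i ≤ 10) be the placements that put package i in its forbidden locker. Any j of these fix j positions, leaving (9−j)! ways to fill the rest, and there are C(6,j) ways to pick which j.
By inclusion–exclusion, the number of valid placements is Σ_{j=0}^{6} (−1)^j C(6,j)·(9−j)!.
Computing: 362880 − 241920 + 75600 − 14400 + 1800 − 144 + 6 = 183822.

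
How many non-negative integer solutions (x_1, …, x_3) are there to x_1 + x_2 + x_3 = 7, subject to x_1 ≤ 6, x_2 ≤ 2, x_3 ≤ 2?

8

By stars and bars, unrestricted non-negative solutions to x_1+…+x_3 = 7 number C(7+2,2) = 36.
Subtract solutions that violate a single cap (substitute x_i' = x_i − (cap_i+1)): x_1 ≥ 7 gives C(2,2) = 1; x_2 ≥ 3 gives C(6,2) = 15; x_3 ≥ 3 gives C(6,2) = 15. Together 31.
Add back pairs where two caps are both exceeded: 0 + 0 + 3 = 3.
By inclusion–exclusion the count is 36 − 31 + 3 = 8.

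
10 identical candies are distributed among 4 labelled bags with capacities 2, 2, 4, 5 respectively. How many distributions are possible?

18

By stars and bars, unrestricted non-negative solutions to x_1+…+x_4 = 10 number C(10+3,3) = 286.
Subtract solutions that violate a single cap (substitute x_i' = x_i − (cap_i+1)): x_1 ≥ 3 gives C(10,3) = 120; x_2 ≥ 3 gives C(10,3) = 120; x_3 ≥ 5 gives C(8,3) = 56; x_4 ≥ 6 gives C(7,3) = 35. Together 331.
Add back pairs where two caps are both exceeded: 35 + 10 + 4 + 10 + 4 + 0 = 63.
By inclusion–exclusion the count is 286 − 331 + 63 = 18.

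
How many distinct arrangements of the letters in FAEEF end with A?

With the last slot taken by A, it remains to arrange the other 4 letters (FEEF).
Those 4 letters have E appearing twice and F appearing twice, giving (4)!/(2!·2!) = 6.

6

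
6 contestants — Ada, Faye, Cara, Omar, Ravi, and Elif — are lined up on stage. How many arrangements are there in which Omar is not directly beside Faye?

Of the 6! = 720 arrangements, those with Omar and Faye adjacent number 2 × 5! = 240 (treat the pair as a block with 2 internal orders).
Complementary counting: 720 − 240 = 480.

480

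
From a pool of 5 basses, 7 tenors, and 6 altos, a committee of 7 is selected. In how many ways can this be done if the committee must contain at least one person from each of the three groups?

28987

With no constraint there are C(18,7) = 31824 possible selections.
Subtract selections that omit an entire group: no basses → C(13,7) = 1716; no tenors → C(11,7) = 330; no altos → C(12,7) = 792.
Add back selections omitting two groups (i.e. drawn from a single group): C(5,7) + C(7,7) + C(6,7) = 1.
By inclusion–exclusion: 31824 − 2838 + 1 = 28987.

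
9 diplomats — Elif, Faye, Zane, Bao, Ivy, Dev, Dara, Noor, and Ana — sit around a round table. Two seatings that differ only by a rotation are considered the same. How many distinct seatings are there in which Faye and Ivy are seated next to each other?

10080

Treat {Faye, Ivy} as one unit (2 internal orders) and seat the resulting 8 units around the table: (7)! circular arrangements.
So 2 × (7)! = 2 × 5040 = 10080.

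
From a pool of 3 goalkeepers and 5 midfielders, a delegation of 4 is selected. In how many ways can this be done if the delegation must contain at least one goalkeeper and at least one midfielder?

65

Total 4-person selections from all 8: C(8,4) = 70.
Selections missing a whole group: no goalkeepers → C(5,4) = 5; no midfielders → C(3,4) = 0.
Both groups omitted at once is impossible, so 70 − 5 = 65.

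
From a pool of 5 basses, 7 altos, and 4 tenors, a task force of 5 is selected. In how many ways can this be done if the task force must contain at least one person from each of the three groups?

Total 5-person selections from all 16: C(16,5) = 4368.
Subtract selections that omit an entire group: no basses → C(11,5) = 462; no altos → C(9,5) = 126; no tenors → C(12,5) = 792.
Add back selections omitting two groups (i.e. drawn from a single group): C(5,5) + C(7,5) + C(4,5) = 22.
By inclusion–exclusion: 4368 − 1380 + 22 = 3010.

3010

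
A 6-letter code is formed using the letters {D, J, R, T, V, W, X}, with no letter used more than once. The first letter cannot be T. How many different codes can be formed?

The first letter has 7−1 = 6 choices (anything except T).
The remaining 5 letters are filled from the other 6 symbols without repetition: 6 × 5 × 4 × 3 × 2 = 720.
Total: 6 × 720 = 4320.

4320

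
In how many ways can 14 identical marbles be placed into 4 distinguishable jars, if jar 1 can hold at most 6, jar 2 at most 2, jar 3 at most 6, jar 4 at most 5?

Without the upper bounds there are C(17,3) = 680 ways to split 14 among 4 jars.
Subtract solutions that violate a single cap (substitute x_i' = x_i − (cap_i+1)): x_1 ≥ 7 gives C(10,3) = 120; x_2 ≥ 3 gives C(14,3) = 364; x_3 ≥ 7 gives C(10,3) = 120; x_4 ≥ 6 gives C(11,3) = 165. Together 769.
Add back pairs where two caps are both exceeded: 35 + 1 + 4 + 35 + 56 + 4 = 135.
By inclusion–exclusion the count is 680 − 769 + 135 = 46.

46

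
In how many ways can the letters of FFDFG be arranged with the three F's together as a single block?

6

Treat the 3 copies of F as a single block. The multiset to arrange is then {FFF, D, G}, 3 items in all.
All 3 items are distinct, so there are (3)! = 6 arrangements.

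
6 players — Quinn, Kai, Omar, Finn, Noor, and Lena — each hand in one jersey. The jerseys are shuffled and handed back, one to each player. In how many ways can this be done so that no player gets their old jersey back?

Let Aᵢ be the assignments in which player i gets their old jersey. We want the size of the complement of A₁∪…∪A_6.
By inclusion–exclusion this is Σ_{j=0}^{6} (−1)^j C(6,j)·(6−j)!.
Computing: 720 − 720 + 360 − 120 + 30 − 6 + 1 = 265.

265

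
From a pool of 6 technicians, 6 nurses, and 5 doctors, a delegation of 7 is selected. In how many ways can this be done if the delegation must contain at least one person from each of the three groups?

17996

Unrestricted: C(17,7) = 19448 ways to pick any 7 of the 17.
Subtract selections that omit an entire group: no technicians → C(11,7) = 330; no nurses → C(11,7) = 330; no doctors → C(12,7) = 792.
Add back selections omitting two groups (i.e. drawn from a single group): C(6,7) + C(6,7) + C(5,7) = 0.
By inclusion–exclusion: 19448 − 1452 + 0 = 17996.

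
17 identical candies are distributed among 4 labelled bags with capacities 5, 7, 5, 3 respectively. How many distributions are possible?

Ignoring the caps, the number of non-negative solutions to x_1+…+x_4 = 17 is C(20,3) = 1140.
Subtract solutions that violate a single cap (substitute x_i' = x_i − (cap_i+1)): x_1 ≥ 6 gives C(14,3) = 364; x_2 ≥ 8 gives C(12,3) = 220; x_3 ≥ 6 gives C(14,3) = 364; x_4 ≥ 4 gives C(16,3) = 560. Together 1508.
Add back pairs where two caps are both exceeded: 20 + 56 + 120 + 20 + 56 + 120 = 392.
Subtract triples: 0 + 0 + 4 + 0 = 4.
By inclusion–exclusion the count is 1140 − 1508 + 392 − 4 = 20.

20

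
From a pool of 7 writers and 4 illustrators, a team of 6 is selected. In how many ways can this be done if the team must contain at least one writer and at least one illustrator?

Unrestricted: C(11,6) = 462 ways to pick any 6 of the 11.
Subtract selections that omit an entire group: no writers → C(4,6) = 0; no illustrators → C(7,6) = 7.
Both groups omitted at once is impossible, so 462 − 7 = 455.

455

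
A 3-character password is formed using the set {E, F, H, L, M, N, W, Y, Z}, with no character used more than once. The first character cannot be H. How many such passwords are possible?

448

The first character has 9−1 = 8 choices (anything except H).
The remaining 2 characters are filled from the other 8 symbols without repetition: 8 × 7 = 56.
Total: 8 × 56 = 448.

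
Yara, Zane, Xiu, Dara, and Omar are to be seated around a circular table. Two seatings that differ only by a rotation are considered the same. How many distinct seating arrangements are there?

24

Seat Yara anywhere (absorbing the rotational symmetry), then permute the other 4: (4)! = 24.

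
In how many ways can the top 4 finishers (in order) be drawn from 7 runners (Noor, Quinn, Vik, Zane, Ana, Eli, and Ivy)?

840

There are 7 choices for 1st place, 6 for 2nd, and so on down to 4 for position 4.
That gives 7 × 6 × 5 × 4 = 840.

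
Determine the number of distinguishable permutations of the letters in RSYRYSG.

Letter multiplicities in RSYRYSG: G×1, R×2, S×2, Y×2.
The number of distinct arrangements is 7!/(2!·2!·2!) = 5040/8 = 630.

630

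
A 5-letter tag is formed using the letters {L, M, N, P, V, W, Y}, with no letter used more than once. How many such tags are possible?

2520

With no repetition, fill the 5 letters in order: 7 choices, then 6, down to 3.
That product is 7 × 6 × 5 × 4 × 3 = 2520.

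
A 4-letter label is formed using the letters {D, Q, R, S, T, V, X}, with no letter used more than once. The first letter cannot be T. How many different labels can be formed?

720

The first letter has 7−1 = 6 choices (anything except T).
The remaining 3 letters are filled from the other 6 symbols without repetition: 6 × 5 × 4 = 120.
Total: 6 × 120 = 720.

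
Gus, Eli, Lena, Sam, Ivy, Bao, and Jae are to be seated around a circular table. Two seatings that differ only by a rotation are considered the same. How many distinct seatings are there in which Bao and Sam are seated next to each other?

Glue Bao and Sam into a block (2 internal orders). Seating 6 units around a circle gives (5)! arrangements.
So 2 × (5)! = 2 × 120 = 240.

240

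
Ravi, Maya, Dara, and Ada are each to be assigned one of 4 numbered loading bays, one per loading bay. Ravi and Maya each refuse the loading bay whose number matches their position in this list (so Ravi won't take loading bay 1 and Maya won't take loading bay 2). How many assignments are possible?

Let Aᵢ (for i ∈ {1, 2}) be the placements that put person i in their forbidden loading bay. Any j of these fix j positions, leaving (4−j)! ways to fill the rest, and there are C(2,j) ways to pick which j.
By inclusion–exclusion, the number of valid placements is Σ_{j=0}^{2} (−1)^j C(2,j)·(4−j)!.
Computing: 24 − 12 + 2 = 14.

14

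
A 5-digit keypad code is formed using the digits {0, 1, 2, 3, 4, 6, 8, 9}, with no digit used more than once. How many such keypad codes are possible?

6720

Choose and order 5 of the 8 symbols: the first digit has 8 options, the next 7, and so on down to 4.
That product is 8 × 7 × 6 × 5 × 4 = 6720.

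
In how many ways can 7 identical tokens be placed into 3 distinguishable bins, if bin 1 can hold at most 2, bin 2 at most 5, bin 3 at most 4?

12

Without the upper bounds there are C(9,2) = 36 ways to split 7 among 3 bins.
Subtract solutions that violate a single cap (substitute x_i' = x_i − (cap_i+1)): x_1 ≥ 3 gives C(6,2) = 15; x_2 ≥ 6 gives C(3,2) = 3; x_3 ≥ 5 gives C(4,2) = 6. Together 24.
No two caps can be exceeded simultaneously, so the pair terms are all 0.
By inclusion–exclusion the count is 36 − 24 + 0 = 12.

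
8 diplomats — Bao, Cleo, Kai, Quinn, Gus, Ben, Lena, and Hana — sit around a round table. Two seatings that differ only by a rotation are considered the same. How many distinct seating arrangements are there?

Seat Bao anywhere (absorbing the rotational symmetry), then permute the other 7: (7)! = 5040.

5040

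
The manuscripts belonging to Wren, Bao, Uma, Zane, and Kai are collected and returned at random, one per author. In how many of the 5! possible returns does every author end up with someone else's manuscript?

44

Count assignments avoiding every fixed point. For any j of the 5 authors fixed to their own manuscript, the other 5−j can be arranged in (5−j)! ways.
By inclusion–exclusion this is Σ_{j=0}^{5} (−1)^j C(5,j)·(5−j)!.
Computing: 120 − 120 + 60 − 20 + 5 − 1 = 44.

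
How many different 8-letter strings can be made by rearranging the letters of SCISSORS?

Letter multiplicities in SCISSORS: C×1, I×1, O×1, R×1, S×4.
So there are 8! / (4!) = 1680 distinguishable arrangements.

1680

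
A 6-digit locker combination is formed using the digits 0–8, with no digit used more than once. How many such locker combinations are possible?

60480

Choose and order 6 of the 9 symbols: the first digit has 9 options, the next 8, and so on down to 4.
9 × 8 × 7 × 6 × 5 × 4 = 60480.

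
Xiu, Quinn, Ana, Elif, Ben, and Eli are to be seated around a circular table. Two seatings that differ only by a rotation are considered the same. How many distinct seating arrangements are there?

120

Fix one person's seat to break rotational symmetry; the remaining 5 people can be arranged in (5)! = 120 ways.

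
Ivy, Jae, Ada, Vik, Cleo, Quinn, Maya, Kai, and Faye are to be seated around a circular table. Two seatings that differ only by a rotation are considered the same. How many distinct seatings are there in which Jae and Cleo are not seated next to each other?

All circular seatings of 9 people number (8)! = 40320.
Those with Jae next to Cleo: fuse the pair into one unit and seat 8 units around a circle — 2·(7)! = 10080.
Subtracting, 40320 − 10080 = 30240.

30240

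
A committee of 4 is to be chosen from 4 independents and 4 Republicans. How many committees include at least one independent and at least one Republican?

Total 4-person selections from all 8: C(8,4) = 70.
Selections missing a whole group: no independents → C(4,4) = 1; no Republicans → C(4,4) = 1.
Both groups omitted at once is impossible, so 70 − 2 = 68.

68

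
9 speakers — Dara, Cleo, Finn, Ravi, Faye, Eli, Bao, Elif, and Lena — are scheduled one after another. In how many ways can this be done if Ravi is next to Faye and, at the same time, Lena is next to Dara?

20160

Treat {Ravi,Faye} as one block (2 orders) and {Lena,Dara} as another (2 orders).
That leaves 7 units to arrange: 2 × 2 × 7! = 4 × 5040 = 20160.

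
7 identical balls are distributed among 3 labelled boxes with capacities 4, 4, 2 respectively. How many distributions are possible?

9

By stars and bars, unrestricted non-negative solutions to x_1+…+x_3 = 7 number C(7+2,2) = 36.
Subtract solutions that violate a single cap (substitute x_i' = x_i − (cap_i+1)): x_1 ≥ 5 gives C(4,2) = 6; x_2 ≥ 5 gives C(4,2) = 6; x_3 ≥ 3 gives C(6,2) = 15. Together 27.
No two caps can be exceeded simultaneously, so the pair terms are all 0.
By inclusion–exclusion the count is 36 − 27 + 0 = 9.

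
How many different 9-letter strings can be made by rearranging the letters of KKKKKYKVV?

252

Letter multiplicities in KKKKKYKVV: K×6, V×2, Y×1.
Dividing 9! = 362880 by 6!·2! = 1440 for the repeated letters gives 252.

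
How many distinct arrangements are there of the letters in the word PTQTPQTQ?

560

PTQTPQTQ has 8 letters with P appearing twice, Q appearing 3 times, and T appearing 3 times.
So there are 8! / (3!·3!·2!) = 560 distinguishable arrangements.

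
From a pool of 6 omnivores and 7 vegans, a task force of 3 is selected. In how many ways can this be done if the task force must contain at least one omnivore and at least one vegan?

231

Total 3-person selections from all 13: C(13,3) = 286.
Selections missing a whole group: no omnivores → C(7,3) = 35; no vegans → C(6,3) = 20.
Both groups omitted at once is impossible, so 286 − 55 = 231.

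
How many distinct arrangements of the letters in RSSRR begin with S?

With the first slot taken by S, it remains to arrange the other 4 letters (RSRR).
Those 4 letters have R appearing 3 times, giving (4)!/(3!) = 4.

4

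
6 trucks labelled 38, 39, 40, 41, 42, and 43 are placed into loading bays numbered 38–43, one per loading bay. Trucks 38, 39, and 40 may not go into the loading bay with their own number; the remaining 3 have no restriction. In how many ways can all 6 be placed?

426

Let Aᵢ (for i ∈ {38, 39, 40}) be the placements that put truck i in its forbidden loading bay. Any j of these fix j positions, leaving (6−j)! ways to fill the rest, and there are C(3,j) ways to pick which j.
By inclusion–exclusion, the number of valid placements is Σ_{j=0}^{3} (−1)^j C(3,j)·(6−j)!.
Computing: 720 − 360 + 72 − 6 = 426.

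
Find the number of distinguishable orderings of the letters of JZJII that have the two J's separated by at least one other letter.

18

Total arrangements of JZJII: 5!/(2!·2!) = 30.
If the two J's are adjacent, glue them into one block, leaving 4 items to arrange: (4)!/(2!) = 12 ways.
Hence 30 − 12 = 18.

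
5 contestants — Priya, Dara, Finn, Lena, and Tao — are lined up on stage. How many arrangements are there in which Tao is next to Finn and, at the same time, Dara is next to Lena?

24

Treat {Tao,Finn} as one block (2 orders) and {Dara,Lena} as another (2 orders).
That leaves 3 units to arrange: 2 × 2 × 3! = 4 × 6 = 24.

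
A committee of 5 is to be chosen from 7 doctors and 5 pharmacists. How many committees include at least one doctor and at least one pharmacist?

770

Total 5-person selections from all 12: C(12,5) = 792.
Subtract selections that omit an entire group: no doctors → C(5,5) = 1; no pharmacists → C(7,5) = 21.
Both groups omitted at once is impossible, so 792 − 22 = 770.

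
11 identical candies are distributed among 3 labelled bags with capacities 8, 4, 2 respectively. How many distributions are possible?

9

Without the upper bounds there are C(13,2) = 78 ways to split 11 among 3 bags.
Subtract solutions that violate a single cap (substitute x_i' = x_i − (cap_i+1)): x_1 ≥ 9 gives C(4,2) = 6; x_2 ≥ 5 gives C(8,2) = 28; x_3 ≥ 3 gives C(10,2) = 45. Together 79.
Add back pairs where two caps are both exceeded: 0 + 0 + 10 = 10.
By inclusion–exclusion the count is 78 − 79 + 10 = 9.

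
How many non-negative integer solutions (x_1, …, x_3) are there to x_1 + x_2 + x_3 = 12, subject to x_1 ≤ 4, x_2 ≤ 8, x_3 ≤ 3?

Ignoring the caps, the number of non-negative solutions to x_1+…+x_3 = 12 is C(14,2) = 91.
Subtract solutions that violate a single cap (substitute x_i' = x_i − (cap_i+1)): x_1 ≥ 5 gives C(9,2) = 36; x_2 ≥ 9 gives C(5,2) = 10; x_3 ≥ 4 gives C(10,2) = 45. Together 91.
Add back pairs where two caps are both exceeded: 0 + 10 + 0 = 10.
By inclusion–exclusion the count is 91 − 91 + 10 = 10.

10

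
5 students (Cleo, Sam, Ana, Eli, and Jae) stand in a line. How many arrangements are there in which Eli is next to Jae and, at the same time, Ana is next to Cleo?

Treat {Eli,Jae} as one block (2 orders) and {Ana,Cleo} as another (2 orders).
That leaves 3 units to arrange: 2 × 2 × 3! = 4 × 6 = 24.

24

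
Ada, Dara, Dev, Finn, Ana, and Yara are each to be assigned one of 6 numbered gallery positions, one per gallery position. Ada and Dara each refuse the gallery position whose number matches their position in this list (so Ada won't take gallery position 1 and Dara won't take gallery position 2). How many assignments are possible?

Let Aᵢ (for i ∈ {1, 2}) be the placements that put person i in their forbidden gallery position. Any j of these fix j positions, leaving (6−j)! ways to fill the rest, and there are C(2,j) ways to pick which j.
By inclusion–exclusion, the number of valid placements is Σ_{j=0}^{2} (−1)^j C(2,j)·(6−j)!.
Computing: 720 − 240 + 24 = 504.

504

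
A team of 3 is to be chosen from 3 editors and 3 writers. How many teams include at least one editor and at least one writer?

With no constraint there are C(6,3) = 20 possible selections.
Subtract selections that omit an entire group: no editors → C(3,3) = 1; no writers → C(3,3) = 1.
Both groups omitted at once is impossible, so 20 − 2 = 18.

18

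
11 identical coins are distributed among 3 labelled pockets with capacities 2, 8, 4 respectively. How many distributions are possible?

By stars and bars, unrestricted non-negative solutions to x_1+…+x_3 = 11 number C(11+2,2) = 78.
Subtract solutions that violate a single cap (substitute x_i' = x_i − (cap_i+1)): x_1 ≥ 3 gives C(10,2) = 45; x_2 ≥ 9 gives C(4,2) = 6; x_3 ≥ 5 gives C(8,2) = 28. Together 79.
Add back pairs where two caps are both exceeded: 0 + 10 + 0 = 10.
By inclusion–exclusion the count is 78 − 79 + 10 = 9.

9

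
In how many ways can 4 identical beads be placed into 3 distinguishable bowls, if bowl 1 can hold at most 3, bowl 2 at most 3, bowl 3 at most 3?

12

By stars and bars, unrestricted non-negative solutions to x_1+…+x_3 = 4 number C(4+2,2) = 15.
Subtract solutions that violate a single cap (substitute x_i' = x_i − (cap_i+1)): x_1 ≥ 4 gives C(2,2) = 1; x_2 ≥ 4 gives C(2,2) = 1; x_3 ≥ 4 gives C(2,2) = 1. Together 3.
No two caps can be exceeded simultaneously, so the pair terms are all 0.
By inclusion–exclusion the count is 15 − 3 + 0 = 12.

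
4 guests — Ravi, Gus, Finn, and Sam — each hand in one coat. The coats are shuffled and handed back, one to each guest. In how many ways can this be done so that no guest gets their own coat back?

9

Count assignments avoiding every fixed point. For any j of the 4 guests fixed to their own coat, the other 4−j can be arranged in (4−j)! ways.
By inclusion–exclusion this is Σ_{j=0}^{4} (−1)^j C(4,j)·(4−j)!.
Computing: 24 − 24 + 12 − 4 + 1 = 9.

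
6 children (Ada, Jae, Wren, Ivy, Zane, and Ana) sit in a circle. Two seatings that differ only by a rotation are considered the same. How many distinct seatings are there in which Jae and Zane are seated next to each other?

Treat {Jae, Zane} as one unit (2 internal orders) and seat the resulting 5 units around the table: (4)! circular arrangements.
So 2 × (4)! = 2 × 24 = 48.

48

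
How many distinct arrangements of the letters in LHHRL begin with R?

6

With the first slot taken by R, it remains to arrange the other 4 letters (LHHL).
Those 4 letters have H appearing twice and L appearing twice, giving (4)!/(2!·2!) = 6.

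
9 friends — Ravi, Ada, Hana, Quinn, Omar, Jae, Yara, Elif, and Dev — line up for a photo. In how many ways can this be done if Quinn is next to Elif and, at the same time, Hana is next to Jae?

20160

Treat {Quinn,Elif} as one block (2 orders) and {Hana,Jae} as another (2 orders).
That leaves 7 units to arrange: 2 × 2 × 7! = 4 × 5040 = 20160.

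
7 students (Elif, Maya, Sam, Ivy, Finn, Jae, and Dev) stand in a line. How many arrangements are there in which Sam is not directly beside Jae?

There are 7! = 5040 arrangements in all. If Sam and Jae are adjacent, merging them into one block gives 2·(6)! = 1440 arrangements.
Complementary counting: 5040 − 1440 = 3600.

3600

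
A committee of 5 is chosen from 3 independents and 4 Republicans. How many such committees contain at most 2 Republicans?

Split by how many Republicans are chosen (0 through 2).
Sum: C(4,0)·C(3,5) + C(4,1)·C(3,4) + C(4,2)·C(3,3) = 0 + 0 + 6 = 6.

6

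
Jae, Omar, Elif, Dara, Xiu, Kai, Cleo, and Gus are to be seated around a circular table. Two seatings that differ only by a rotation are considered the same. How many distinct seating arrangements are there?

Around a circle, 8 distinct people have 8!/8 = (7)! = 5040 rotationally distinct seatings.

5040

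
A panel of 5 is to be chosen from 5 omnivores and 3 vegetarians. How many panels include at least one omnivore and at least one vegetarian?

Total 5-person selections from all 8: C(8,5) = 56.
Subtract selections that omit an entire group: no omnivores → C(3,5) = 0; no vegetarians → C(5,5) = 1.
Both groups omitted at once is impossible, so 56 − 1 = 55.

55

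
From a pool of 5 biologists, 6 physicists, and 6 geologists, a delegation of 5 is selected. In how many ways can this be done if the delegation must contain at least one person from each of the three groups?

4485

Total 5-person selections from all 17: C(17,5) = 6188.
Subtract selections that omit an entire group: no biologists → C(12,5) = 792; no physicists → C(11,5) = 462; no geologists → C(11,5) = 462.
Add back selections omitting two groups (i.e. drawn from a single group): C(5,5) + C(6,5) + C(6,5) = 13.
By inclusion–exclusion: 6188 − 1716 + 13 = 4485.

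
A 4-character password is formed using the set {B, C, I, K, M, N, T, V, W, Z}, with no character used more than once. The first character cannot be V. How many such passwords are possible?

The first character has 10−1 = 9 choices (anything except V).
The remaining 3 characters are filled from the other 9 symbols without repetition: 9 × 8 × 7 = 504.
Total: 9 × 504 = 4536.

4536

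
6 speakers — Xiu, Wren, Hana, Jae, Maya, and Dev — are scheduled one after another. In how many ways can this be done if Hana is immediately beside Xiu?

Treat {Hana, Xiu} as a single unit. There are 5 units to order, and the pair itself can be ordered 2 ways.
That gives 2 × 5! = 2 × 120 = 240.

240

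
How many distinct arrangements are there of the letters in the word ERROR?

20

The 5 letters of ERROR have repeats: R appearing 3 times.
Dividing 5! = 120 by 3! = 6 for the repeated letters gives 20.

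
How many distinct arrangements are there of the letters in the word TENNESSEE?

The 9 letters of TENNESSEE have repeats: E appearing 4 times, N appearing twice, and S appearing twice.
The number of distinct arrangements is 9!/(4!·2!·2!) = 362880/96 = 3780.

3780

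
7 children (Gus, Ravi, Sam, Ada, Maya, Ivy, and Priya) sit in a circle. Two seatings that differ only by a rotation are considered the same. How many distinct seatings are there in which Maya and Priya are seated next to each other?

240

Treat {Maya, Priya} as one unit (2 internal orders) and seat the resulting 6 units around the table: (5)! circular arrangements.
So 2 × (5)! = 2 × 120 = 240.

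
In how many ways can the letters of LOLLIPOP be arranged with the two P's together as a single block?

Treat the 2 copies of P as a single block. The multiset to arrange is then {PP, I, L, L, L, O, O}, 7 items in all.
That gives (7)!/(3!·2!) = 420 arrangements.

420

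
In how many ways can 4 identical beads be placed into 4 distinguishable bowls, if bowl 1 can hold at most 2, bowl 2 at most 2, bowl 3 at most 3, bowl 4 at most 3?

25

Ignoring the caps, the number of non-negative solutions to x_1+…+x_4 = 4 is C(7,3) = 35.
Subtract solutions that violate a single cap (substitute x_i' = x_i − (cap_i+1)): x_1 ≥ 3 gives C(4,3) = 4; x_2 ≥ 3 gives C(4,3) = 4; x_3 ≥ 4 gives C(3,3) = 1; x_4 ≥ 4 gives C(3,3) = 1. Together 10.
No two caps can be exceeded simultaneously, so the pair terms are all 0.
By inclusion–exclusion the count is 35 − 10 + 0 = 25.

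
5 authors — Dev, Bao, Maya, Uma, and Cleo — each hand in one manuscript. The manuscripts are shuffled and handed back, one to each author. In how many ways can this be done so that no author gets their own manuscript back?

This is the derangement count D_5: permutations of 5 items with no fixed point.
By inclusion–exclusion this is Σ_{j=0}^{5} (−1)^j C(5,j)·(5−j)!.
Computing: 120 − 120 + 60 − 20 + 5 − 1 = 44.

44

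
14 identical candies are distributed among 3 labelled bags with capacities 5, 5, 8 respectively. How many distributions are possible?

15

Without the upper bounds there are C(16,2) = 120 ways to split 14 among 3 bags.
Subtract solutions that violate a single cap (substitute x_i' = x_i − (cap_i+1)): x_1 ≥ 6 gives C(10,2) = 45; x_2 ≥ 6 gives C(10,2) = 45; x_3 ≥ 9 gives C(7,2) = 21. Together 111.
Add back pairs where two caps are both exceeded: 6 + 0 + 0 = 6.
By inclusion–exclusion the count is 120 − 111 + 6 = 15.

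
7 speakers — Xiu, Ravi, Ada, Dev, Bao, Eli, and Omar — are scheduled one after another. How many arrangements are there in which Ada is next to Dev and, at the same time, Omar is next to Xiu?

Treat {Ada,Dev} as one block (2 orders) and {Omar,Xiu} as another (2 orders).
That leaves 5 units to arrange: 2 × 2 × 5! = 4 × 120 = 480.

480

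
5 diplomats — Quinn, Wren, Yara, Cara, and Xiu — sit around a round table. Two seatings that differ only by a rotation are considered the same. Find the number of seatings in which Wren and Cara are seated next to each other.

Glue Wren and Cara into a block (2 internal orders). Seating 4 units around a circle gives (3)! arrangements.
So 2 × (3)! = 2 × 6 = 12.

12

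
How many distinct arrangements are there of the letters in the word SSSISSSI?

28

The 8 letters of SSSISSSI have repeats: I appearing twice and S appearing 6 times.
So there are 8! / (6!·2!) = 28 distinguishable arrangements.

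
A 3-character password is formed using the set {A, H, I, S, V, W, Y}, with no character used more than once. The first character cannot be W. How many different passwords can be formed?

The first character has 7−1 = 6 choices (anything except W).
The remaining 2 characters are filled from the other 6 symbols without repetition: 6 × 5 = 30.
Total: 6 × 30 = 180.

180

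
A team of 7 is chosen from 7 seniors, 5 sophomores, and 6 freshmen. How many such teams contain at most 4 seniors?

Split by how many seniors are chosen (0 through 4).
Sum: C(7,0)·C(11,7) + C(7,1)·C(11,6) + C(7,2)·C(11,5) + C(7,3)·C(11,4) + C(7,4)·C(11,3) = 330 + 3234 + 9702 + 11550 + 5775 = 30591.

30591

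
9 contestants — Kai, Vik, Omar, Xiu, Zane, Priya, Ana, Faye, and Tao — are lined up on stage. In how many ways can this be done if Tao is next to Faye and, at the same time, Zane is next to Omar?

20160

Treat {Tao,Faye} as one block (2 orders) and {Zane,Omar} as another (2 orders).
That leaves 7 units to arrange: 2 × 2 × 7! = 4 × 5040 = 20160.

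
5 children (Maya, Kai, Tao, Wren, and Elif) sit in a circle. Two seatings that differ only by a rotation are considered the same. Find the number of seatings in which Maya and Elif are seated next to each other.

Glue Maya and Elif into a block (2 internal orders). Seating 4 units around a circle gives (3)! arrangements.
So 2 × (3)! = 2 × 6 = 12.

12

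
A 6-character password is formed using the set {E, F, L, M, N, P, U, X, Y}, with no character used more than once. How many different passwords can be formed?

With no repetition, fill the 6 characters in order: 9 choices, then 8, down to 4.
That product is 9 × 8 × 7 × 6 × 5 × 4 = 60480.

60480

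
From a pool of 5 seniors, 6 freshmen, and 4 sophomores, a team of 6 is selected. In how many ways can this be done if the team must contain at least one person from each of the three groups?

Total 6-person selections from all 15: C(15,6) = 5005.
Selections missing a whole group: no seniors → C(10,6) = 210; no freshmen → C(9,6) = 84; no sophomores → C(11,6) = 462.
Add back selections omitting two groups (i.e. drawn from a single group): C(5,6) + C(6,6) + C(4,6) = 1.
By inclusion–exclusion: 5005 − 756 + 1 = 4250.

4250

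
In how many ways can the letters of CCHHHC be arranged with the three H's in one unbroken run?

4

Treat the 3 copies of H as a single block. The multiset to arrange is then {HHH, C, C, C}, 4 items in all.
That gives (4)!/(3!) = 4 arrangements.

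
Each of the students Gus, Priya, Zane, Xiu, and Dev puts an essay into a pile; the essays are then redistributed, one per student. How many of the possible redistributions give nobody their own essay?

44

Count assignments avoiding every fixed point. For any j of the 5 students fixed to their own essay, the other 5−j can be arranged in (5−j)! ways.
By inclusion–exclusion this is Σ_{j=0}^{5} (−1)^j C(5,j)·(5−j)!.
Computing: 120 − 120 + 60 − 20 + 5 − 1 = 44.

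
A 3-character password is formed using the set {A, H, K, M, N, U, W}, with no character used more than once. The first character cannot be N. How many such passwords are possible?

180

The first character has 7−1 = 6 choices (anything except N).
The remaining 2 characters are filled from the other 6 symbols without repetition: 6 × 5 = 30.
Total: 6 × 30 = 180.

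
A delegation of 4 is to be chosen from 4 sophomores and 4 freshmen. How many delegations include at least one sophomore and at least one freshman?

68

Total 4-person selections from all 8: C(8,4) = 70.
Selections missing a whole group: no sophomores → C(4,4) = 1; no freshmen → C(4,4) = 1.
Both groups omitted at once is impossible, so 70 − 2 = 68.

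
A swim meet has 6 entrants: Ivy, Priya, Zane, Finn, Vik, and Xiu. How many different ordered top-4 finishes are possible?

360

There are 6 choices for 1st place, 5 for 2nd, and so on down to 3 for position 4.
That gives 6 × 5 × 4 × 3 = 360.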